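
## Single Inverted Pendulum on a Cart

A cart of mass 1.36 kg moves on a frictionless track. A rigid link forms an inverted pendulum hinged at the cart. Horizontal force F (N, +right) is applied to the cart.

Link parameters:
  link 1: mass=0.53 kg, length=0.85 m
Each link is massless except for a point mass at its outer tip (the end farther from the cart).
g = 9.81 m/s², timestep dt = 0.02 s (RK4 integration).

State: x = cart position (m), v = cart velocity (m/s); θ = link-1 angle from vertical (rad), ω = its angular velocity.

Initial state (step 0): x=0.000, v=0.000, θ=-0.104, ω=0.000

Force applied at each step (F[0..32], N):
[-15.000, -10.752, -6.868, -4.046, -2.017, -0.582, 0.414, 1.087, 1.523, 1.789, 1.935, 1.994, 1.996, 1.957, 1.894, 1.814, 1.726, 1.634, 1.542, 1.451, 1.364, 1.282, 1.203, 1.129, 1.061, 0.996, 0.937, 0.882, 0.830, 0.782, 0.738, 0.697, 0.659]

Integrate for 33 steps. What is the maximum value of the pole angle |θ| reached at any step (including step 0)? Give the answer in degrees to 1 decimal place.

Answer: 6.0°

Derivation:
apply F[0]=-15.000 → step 1: x=-0.002, v=-0.212, θ=-0.102, ω=0.224
apply F[1]=-10.752 → step 2: x=-0.008, v=-0.362, θ=-0.096, ω=0.377
apply F[2]=-6.868 → step 3: x=-0.016, v=-0.456, θ=-0.087, ω=0.466
apply F[3]=-4.046 → step 4: x=-0.026, v=-0.509, θ=-0.078, ω=0.509
apply F[4]=-2.017 → step 5: x=-0.036, v=-0.533, θ=-0.067, ω=0.521
apply F[5]=-0.582 → step 6: x=-0.047, v=-0.537, θ=-0.057, ω=0.511
apply F[6]=+0.414 → step 7: x=-0.057, v=-0.527, θ=-0.047, ω=0.487
apply F[7]=+1.087 → step 8: x=-0.068, v=-0.508, θ=-0.038, ω=0.455
apply F[8]=+1.523 → step 9: x=-0.078, v=-0.483, θ=-0.029, ω=0.418
apply F[9]=+1.789 → step 10: x=-0.087, v=-0.455, θ=-0.021, ω=0.380
apply F[10]=+1.935 → step 11: x=-0.096, v=-0.425, θ=-0.014, ω=0.341
apply F[11]=+1.994 → step 12: x=-0.104, v=-0.395, θ=-0.007, ω=0.303
apply F[12]=+1.996 → step 13: x=-0.112, v=-0.365, θ=-0.002, ω=0.267
apply F[13]=+1.957 → step 14: x=-0.119, v=-0.337, θ=0.003, ω=0.233
apply F[14]=+1.894 → step 15: x=-0.125, v=-0.309, θ=0.008, ω=0.202
apply F[15]=+1.814 → step 16: x=-0.131, v=-0.283, θ=0.012, ω=0.174
apply F[16]=+1.726 → step 17: x=-0.137, v=-0.259, θ=0.015, ω=0.148
apply F[17]=+1.634 → step 18: x=-0.141, v=-0.236, θ=0.018, ω=0.125
apply F[18]=+1.542 → step 19: x=-0.146, v=-0.215, θ=0.020, ω=0.105
apply F[19]=+1.451 → step 20: x=-0.150, v=-0.195, θ=0.022, ω=0.086
apply F[20]=+1.364 → step 21: x=-0.154, v=-0.177, θ=0.023, ω=0.070
apply F[21]=+1.282 → step 22: x=-0.157, v=-0.160, θ=0.025, ω=0.055
apply F[22]=+1.203 → step 23: x=-0.160, v=-0.144, θ=0.026, ω=0.043
apply F[23]=+1.129 → step 24: x=-0.163, v=-0.130, θ=0.026, ω=0.031
apply F[24]=+1.061 → step 25: x=-0.165, v=-0.116, θ=0.027, ω=0.022
apply F[25]=+0.996 → step 26: x=-0.168, v=-0.103, θ=0.027, ω=0.013
apply F[26]=+0.937 → step 27: x=-0.170, v=-0.092, θ=0.027, ω=0.006
apply F[27]=+0.882 → step 28: x=-0.171, v=-0.081, θ=0.027, ω=-0.001
apply F[28]=+0.830 → step 29: x=-0.173, v=-0.071, θ=0.027, ω=-0.006
apply F[29]=+0.782 → step 30: x=-0.174, v=-0.061, θ=0.027, ω=-0.011
apply F[30]=+0.738 → step 31: x=-0.175, v=-0.052, θ=0.027, ω=-0.015
apply F[31]=+0.697 → step 32: x=-0.176, v=-0.044, θ=0.027, ω=-0.019
apply F[32]=+0.659 → step 33: x=-0.177, v=-0.037, θ=0.026, ω=-0.022
Max |angle| over trajectory = 0.104 rad = 6.0°.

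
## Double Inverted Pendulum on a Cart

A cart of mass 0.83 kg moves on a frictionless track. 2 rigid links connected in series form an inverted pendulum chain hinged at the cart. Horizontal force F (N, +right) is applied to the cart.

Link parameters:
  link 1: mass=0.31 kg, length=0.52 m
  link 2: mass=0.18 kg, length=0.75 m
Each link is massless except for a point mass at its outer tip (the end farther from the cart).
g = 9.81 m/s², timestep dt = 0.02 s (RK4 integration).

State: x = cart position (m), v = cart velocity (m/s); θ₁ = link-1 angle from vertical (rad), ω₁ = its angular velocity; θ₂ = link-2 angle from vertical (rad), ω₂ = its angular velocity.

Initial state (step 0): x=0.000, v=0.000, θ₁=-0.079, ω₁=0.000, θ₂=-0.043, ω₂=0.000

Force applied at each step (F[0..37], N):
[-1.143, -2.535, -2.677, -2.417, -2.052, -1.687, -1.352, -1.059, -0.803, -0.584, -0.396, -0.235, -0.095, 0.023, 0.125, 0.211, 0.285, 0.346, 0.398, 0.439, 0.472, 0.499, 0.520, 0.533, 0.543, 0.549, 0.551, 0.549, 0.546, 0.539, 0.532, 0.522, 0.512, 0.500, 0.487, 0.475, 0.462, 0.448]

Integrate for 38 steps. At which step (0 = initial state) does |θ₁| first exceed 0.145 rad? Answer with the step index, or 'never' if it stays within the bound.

apply F[0]=-1.143 → step 1: x=-0.000, v=-0.018, θ₁=-0.079, ω₁=-0.002, θ₂=-0.043, ω₂=0.015
apply F[1]=-2.535 → step 2: x=-0.001, v=-0.070, θ₁=-0.078, ω₁=0.059, θ₂=-0.042, ω₂=0.030
apply F[2]=-2.677 → step 3: x=-0.003, v=-0.126, θ₁=-0.077, ω₁=0.128, θ₂=-0.042, ω₂=0.045
apply F[3]=-2.417 → step 4: x=-0.006, v=-0.175, θ₁=-0.073, ω₁=0.187, θ₂=-0.041, ω₂=0.059
apply F[4]=-2.052 → step 5: x=-0.010, v=-0.216, θ₁=-0.069, ω₁=0.232, θ₂=-0.039, ω₂=0.073
apply F[5]=-1.687 → step 6: x=-0.015, v=-0.249, θ₁=-0.064, ω₁=0.264, θ₂=-0.038, ω₂=0.084
apply F[6]=-1.352 → step 7: x=-0.020, v=-0.274, θ₁=-0.059, ω₁=0.284, θ₂=-0.036, ω₂=0.095
apply F[7]=-1.059 → step 8: x=-0.025, v=-0.293, θ₁=-0.053, ω₁=0.295, θ₂=-0.034, ω₂=0.103
apply F[8]=-0.803 → step 9: x=-0.032, v=-0.307, θ₁=-0.047, ω₁=0.298, θ₂=-0.032, ω₂=0.110
apply F[9]=-0.584 → step 10: x=-0.038, v=-0.316, θ₁=-0.041, ω₁=0.296, θ₂=-0.030, ω₂=0.116
apply F[10]=-0.396 → step 11: x=-0.044, v=-0.321, θ₁=-0.035, ω₁=0.289, θ₂=-0.027, ω₂=0.120
apply F[11]=-0.235 → step 12: x=-0.051, v=-0.323, θ₁=-0.030, ω₁=0.279, θ₂=-0.025, ω₂=0.123
apply F[12]=-0.095 → step 13: x=-0.057, v=-0.322, θ₁=-0.024, ω₁=0.266, θ₂=-0.022, ω₂=0.124
apply F[13]=+0.023 → step 14: x=-0.063, v=-0.319, θ₁=-0.019, ω₁=0.252, θ₂=-0.020, ω₂=0.124
apply F[14]=+0.125 → step 15: x=-0.070, v=-0.314, θ₁=-0.014, ω₁=0.237, θ₂=-0.017, ω₂=0.124
apply F[15]=+0.211 → step 16: x=-0.076, v=-0.308, θ₁=-0.010, ω₁=0.221, θ₂=-0.015, ω₂=0.122
apply F[16]=+0.285 → step 17: x=-0.082, v=-0.300, θ₁=-0.005, ω₁=0.204, θ₂=-0.012, ω₂=0.119
apply F[17]=+0.346 → step 18: x=-0.088, v=-0.291, θ₁=-0.001, ω₁=0.188, θ₂=-0.010, ω₂=0.116
apply F[18]=+0.398 → step 19: x=-0.094, v=-0.282, θ₁=0.002, ω₁=0.172, θ₂=-0.008, ω₂=0.112
apply F[19]=+0.439 → step 20: x=-0.099, v=-0.272, θ₁=0.005, ω₁=0.156, θ₂=-0.006, ω₂=0.108
apply F[20]=+0.472 → step 21: x=-0.105, v=-0.261, θ₁=0.008, ω₁=0.141, θ₂=-0.003, ω₂=0.103
apply F[21]=+0.499 → step 22: x=-0.110, v=-0.250, θ₁=0.011, ω₁=0.126, θ₂=-0.001, ω₂=0.098
apply F[22]=+0.520 → step 23: x=-0.115, v=-0.239, θ₁=0.013, ω₁=0.112, θ₂=0.000, ω₂=0.093
apply F[23]=+0.533 → step 24: x=-0.119, v=-0.228, θ₁=0.016, ω₁=0.099, θ₂=0.002, ω₂=0.088
apply F[24]=+0.543 → step 25: x=-0.124, v=-0.217, θ₁=0.017, ω₁=0.087, θ₂=0.004, ω₂=0.082
apply F[25]=+0.549 → step 26: x=-0.128, v=-0.206, θ₁=0.019, ω₁=0.075, θ₂=0.006, ω₂=0.077
apply F[26]=+0.551 → step 27: x=-0.132, v=-0.195, θ₁=0.020, ω₁=0.064, θ₂=0.007, ω₂=0.071
apply F[27]=+0.549 → step 28: x=-0.136, v=-0.184, θ₁=0.022, ω₁=0.054, θ₂=0.008, ω₂=0.066
apply F[28]=+0.546 → step 29: x=-0.139, v=-0.173, θ₁=0.023, ω₁=0.045, θ₂=0.010, ω₂=0.060
apply F[29]=+0.539 → step 30: x=-0.143, v=-0.163, θ₁=0.023, ω₁=0.037, θ₂=0.011, ω₂=0.055
apply F[30]=+0.532 → step 31: x=-0.146, v=-0.153, θ₁=0.024, ω₁=0.029, θ₂=0.012, ω₂=0.050
apply F[31]=+0.522 → step 32: x=-0.149, v=-0.143, θ₁=0.025, ω₁=0.022, θ₂=0.013, ω₂=0.045
apply F[32]=+0.512 → step 33: x=-0.151, v=-0.134, θ₁=0.025, ω₁=0.016, θ₂=0.014, ω₂=0.040
apply F[33]=+0.500 → step 34: x=-0.154, v=-0.124, θ₁=0.025, ω₁=0.010, θ₂=0.014, ω₂=0.035
apply F[34]=+0.487 → step 35: x=-0.156, v=-0.116, θ₁=0.025, ω₁=0.005, θ₂=0.015, ω₂=0.031
apply F[35]=+0.475 → step 36: x=-0.159, v=-0.107, θ₁=0.025, ω₁=0.000, θ₂=0.016, ω₂=0.027
apply F[36]=+0.462 → step 37: x=-0.161, v=-0.099, θ₁=0.025, ω₁=-0.004, θ₂=0.016, ω₂=0.023
apply F[37]=+0.448 → step 38: x=-0.163, v=-0.091, θ₁=0.025, ω₁=-0.007, θ₂=0.017, ω₂=0.019
max |θ₁| = 0.079 ≤ 0.145 over all 39 states.

Answer: never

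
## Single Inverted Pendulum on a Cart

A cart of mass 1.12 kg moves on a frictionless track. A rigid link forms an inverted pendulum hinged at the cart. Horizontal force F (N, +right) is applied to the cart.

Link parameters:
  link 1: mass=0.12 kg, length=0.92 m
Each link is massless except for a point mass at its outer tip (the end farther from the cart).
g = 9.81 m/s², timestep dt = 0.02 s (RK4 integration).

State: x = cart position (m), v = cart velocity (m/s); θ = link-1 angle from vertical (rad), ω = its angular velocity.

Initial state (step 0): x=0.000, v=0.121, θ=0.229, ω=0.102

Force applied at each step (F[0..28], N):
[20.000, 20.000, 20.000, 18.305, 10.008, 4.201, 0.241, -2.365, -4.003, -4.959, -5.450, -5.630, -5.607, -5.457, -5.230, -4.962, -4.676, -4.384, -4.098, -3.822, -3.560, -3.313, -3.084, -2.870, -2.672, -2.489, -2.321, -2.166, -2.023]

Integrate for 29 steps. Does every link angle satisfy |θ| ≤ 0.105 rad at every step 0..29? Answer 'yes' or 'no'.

Answer: no

Derivation:
apply F[0]=+20.000 → step 1: x=0.006, v=0.472, θ=0.228, ω=-0.221
apply F[1]=+20.000 → step 2: x=0.019, v=0.822, θ=0.220, ω=-0.545
apply F[2]=+20.000 → step 3: x=0.039, v=1.174, θ=0.206, ω=-0.873
apply F[3]=+18.305 → step 4: x=0.066, v=1.496, θ=0.186, ω=-1.175
apply F[4]=+10.008 → step 5: x=0.097, v=1.671, θ=0.161, ω=-1.325
apply F[5]=+4.201 → step 6: x=0.131, v=1.743, θ=0.134, ω=-1.372
apply F[6]=+0.241 → step 7: x=0.166, v=1.745, θ=0.106, ω=-1.349
apply F[7]=-2.365 → step 8: x=0.201, v=1.701, θ=0.080, ω=-1.281
apply F[8]=-4.003 → step 9: x=0.234, v=1.629, θ=0.055, ω=-1.188
apply F[9]=-4.959 → step 10: x=0.266, v=1.539, θ=0.033, ω=-1.082
apply F[10]=-5.450 → step 11: x=0.295, v=1.442, θ=0.012, ω=-0.971
apply F[11]=-5.630 → step 12: x=0.323, v=1.341, θ=-0.006, ω=-0.861
apply F[12]=-5.607 → step 13: x=0.349, v=1.241, θ=-0.022, ω=-0.755
apply F[13]=-5.457 → step 14: x=0.373, v=1.144, θ=-0.036, ω=-0.657
apply F[14]=-5.230 → step 15: x=0.395, v=1.052, θ=-0.049, ω=-0.565
apply F[15]=-4.962 → step 16: x=0.415, v=0.964, θ=-0.059, ω=-0.482
apply F[16]=-4.676 → step 17: x=0.434, v=0.882, θ=-0.068, ω=-0.406
apply F[17]=-4.384 → step 18: x=0.450, v=0.806, θ=-0.075, ω=-0.338
apply F[18]=-4.098 → step 19: x=0.466, v=0.734, θ=-0.082, ω=-0.278
apply F[19]=-3.822 → step 20: x=0.480, v=0.668, θ=-0.087, ω=-0.223
apply F[20]=-3.560 → step 21: x=0.493, v=0.606, θ=-0.091, ω=-0.176
apply F[21]=-3.313 → step 22: x=0.504, v=0.549, θ=-0.094, ω=-0.133
apply F[22]=-3.084 → step 23: x=0.515, v=0.496, θ=-0.096, ω=-0.096
apply F[23]=-2.870 → step 24: x=0.524, v=0.447, θ=-0.098, ω=-0.063
apply F[24]=-2.672 → step 25: x=0.532, v=0.401, θ=-0.098, ω=-0.035
apply F[25]=-2.489 → step 26: x=0.540, v=0.359, θ=-0.099, ω=-0.010
apply F[26]=-2.321 → step 27: x=0.547, v=0.319, θ=-0.099, ω=0.011
apply F[27]=-2.166 → step 28: x=0.553, v=0.283, θ=-0.099, ω=0.030
apply F[28]=-2.023 → step 29: x=0.558, v=0.249, θ=-0.098, ω=0.046
Max |angle| over trajectory = 0.229 rad; bound = 0.105 → exceeded.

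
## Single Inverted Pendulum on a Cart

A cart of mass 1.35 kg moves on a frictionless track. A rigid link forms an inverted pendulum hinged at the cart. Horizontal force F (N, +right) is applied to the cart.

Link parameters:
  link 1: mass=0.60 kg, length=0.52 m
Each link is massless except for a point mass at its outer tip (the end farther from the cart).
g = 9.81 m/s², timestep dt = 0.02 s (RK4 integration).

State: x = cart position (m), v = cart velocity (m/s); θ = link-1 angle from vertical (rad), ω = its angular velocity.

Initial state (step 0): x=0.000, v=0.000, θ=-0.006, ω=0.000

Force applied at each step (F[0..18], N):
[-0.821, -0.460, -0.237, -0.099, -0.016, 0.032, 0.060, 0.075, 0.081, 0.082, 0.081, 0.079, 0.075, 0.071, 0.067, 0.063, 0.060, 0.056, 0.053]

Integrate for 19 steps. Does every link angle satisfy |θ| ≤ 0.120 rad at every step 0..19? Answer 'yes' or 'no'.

apply F[0]=-0.821 → step 1: x=-0.000, v=-0.012, θ=-0.006, ω=0.020
apply F[1]=-0.460 → step 2: x=-0.000, v=-0.018, θ=-0.005, ω=0.030
apply F[2]=-0.237 → step 3: x=-0.001, v=-0.021, θ=-0.005, ω=0.034
apply F[3]=-0.099 → step 4: x=-0.001, v=-0.022, θ=-0.004, ω=0.035
apply F[4]=-0.016 → step 5: x=-0.002, v=-0.022, θ=-0.003, ω=0.033
apply F[5]=+0.032 → step 6: x=-0.002, v=-0.021, θ=-0.003, ω=0.031
apply F[6]=+0.060 → step 7: x=-0.003, v=-0.020, θ=-0.002, ω=0.028
apply F[7]=+0.075 → step 8: x=-0.003, v=-0.019, θ=-0.002, ω=0.025
apply F[8]=+0.081 → step 9: x=-0.003, v=-0.018, θ=-0.001, ω=0.022
apply F[9]=+0.082 → step 10: x=-0.004, v=-0.016, θ=-0.001, ω=0.019
apply F[10]=+0.081 → step 11: x=-0.004, v=-0.015, θ=-0.000, ω=0.016
apply F[11]=+0.079 → step 12: x=-0.004, v=-0.014, θ=-0.000, ω=0.014
apply F[12]=+0.075 → step 13: x=-0.004, v=-0.013, θ=0.000, ω=0.012
apply F[13]=+0.071 → step 14: x=-0.005, v=-0.012, θ=0.000, ω=0.010
apply F[14]=+0.067 → step 15: x=-0.005, v=-0.011, θ=0.001, ω=0.008
apply F[15]=+0.063 → step 16: x=-0.005, v=-0.010, θ=0.001, ω=0.007
apply F[16]=+0.060 → step 17: x=-0.005, v=-0.009, θ=0.001, ω=0.006
apply F[17]=+0.056 → step 18: x=-0.006, v=-0.008, θ=0.001, ω=0.005
apply F[18]=+0.053 → step 19: x=-0.006, v=-0.008, θ=0.001, ω=0.004
Max |angle| over trajectory = 0.006 rad; bound = 0.120 → within bound.

Answer: yes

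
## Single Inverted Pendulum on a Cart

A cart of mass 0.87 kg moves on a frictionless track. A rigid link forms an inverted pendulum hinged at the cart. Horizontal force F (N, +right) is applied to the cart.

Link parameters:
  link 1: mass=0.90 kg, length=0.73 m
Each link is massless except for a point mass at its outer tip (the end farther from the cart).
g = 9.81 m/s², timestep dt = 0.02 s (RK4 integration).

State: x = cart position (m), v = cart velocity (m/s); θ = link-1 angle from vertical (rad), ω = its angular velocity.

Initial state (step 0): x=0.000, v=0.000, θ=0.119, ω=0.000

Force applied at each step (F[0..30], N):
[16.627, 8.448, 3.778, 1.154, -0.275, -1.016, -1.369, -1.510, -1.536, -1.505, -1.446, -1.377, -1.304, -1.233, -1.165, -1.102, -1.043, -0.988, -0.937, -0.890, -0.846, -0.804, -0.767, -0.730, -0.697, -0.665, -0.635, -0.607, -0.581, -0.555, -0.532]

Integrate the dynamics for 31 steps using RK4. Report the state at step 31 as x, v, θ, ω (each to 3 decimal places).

apply F[0]=+16.627 → step 1: x=0.004, v=0.354, θ=0.115, ω=-0.450
apply F[1]=+8.448 → step 2: x=0.012, v=0.524, θ=0.103, ω=-0.653
apply F[2]=+3.778 → step 3: x=0.023, v=0.592, θ=0.090, ω=-0.719
apply F[3]=+1.154 → step 4: x=0.035, v=0.602, θ=0.076, ω=-0.711
apply F[4]=-0.275 → step 5: x=0.047, v=0.582, θ=0.062, ω=-0.665
apply F[5]=-1.016 → step 6: x=0.059, v=0.548, θ=0.049, ω=-0.604
apply F[6]=-1.369 → step 7: x=0.069, v=0.508, θ=0.038, ω=-0.537
apply F[7]=-1.510 → step 8: x=0.079, v=0.467, θ=0.028, ω=-0.472
apply F[8]=-1.536 → step 9: x=0.088, v=0.427, θ=0.019, ω=-0.412
apply F[9]=-1.505 → step 10: x=0.096, v=0.390, θ=0.011, ω=-0.356
apply F[10]=-1.446 → step 11: x=0.103, v=0.355, θ=0.004, ω=-0.306
apply F[11]=-1.377 → step 12: x=0.110, v=0.323, θ=-0.001, ω=-0.262
apply F[12]=-1.304 → step 13: x=0.116, v=0.294, θ=-0.006, ω=-0.223
apply F[13]=-1.233 → step 14: x=0.122, v=0.267, θ=-0.010, ω=-0.189
apply F[14]=-1.165 → step 15: x=0.127, v=0.243, θ=-0.014, ω=-0.159
apply F[15]=-1.102 → step 16: x=0.132, v=0.220, θ=-0.017, ω=-0.132
apply F[16]=-1.043 → step 17: x=0.136, v=0.200, θ=-0.019, ω=-0.109
apply F[17]=-0.988 → step 18: x=0.140, v=0.181, θ=-0.021, ω=-0.089
apply F[18]=-0.937 → step 19: x=0.143, v=0.164, θ=-0.023, ω=-0.071
apply F[19]=-0.890 → step 20: x=0.146, v=0.149, θ=-0.024, ω=-0.056
apply F[20]=-0.846 → step 21: x=0.149, v=0.134, θ=-0.025, ω=-0.042
apply F[21]=-0.804 → step 22: x=0.152, v=0.121, θ=-0.025, ω=-0.031
apply F[22]=-0.767 → step 23: x=0.154, v=0.108, θ=-0.026, ω=-0.021
apply F[23]=-0.730 → step 24: x=0.156, v=0.097, θ=-0.026, ω=-0.012
apply F[24]=-0.697 → step 25: x=0.158, v=0.086, θ=-0.027, ω=-0.005
apply F[25]=-0.665 → step 26: x=0.159, v=0.076, θ=-0.027, ω=0.002
apply F[26]=-0.635 → step 27: x=0.161, v=0.067, θ=-0.026, ω=0.007
apply F[27]=-0.607 → step 28: x=0.162, v=0.058, θ=-0.026, ω=0.012
apply F[28]=-0.581 → step 29: x=0.163, v=0.050, θ=-0.026, ω=0.016
apply F[29]=-0.555 → step 30: x=0.164, v=0.043, θ=-0.026, ω=0.019
apply F[30]=-0.532 → step 31: x=0.165, v=0.036, θ=-0.025, ω=0.022

Answer: x=0.165, v=0.036, θ=-0.025, ω=0.022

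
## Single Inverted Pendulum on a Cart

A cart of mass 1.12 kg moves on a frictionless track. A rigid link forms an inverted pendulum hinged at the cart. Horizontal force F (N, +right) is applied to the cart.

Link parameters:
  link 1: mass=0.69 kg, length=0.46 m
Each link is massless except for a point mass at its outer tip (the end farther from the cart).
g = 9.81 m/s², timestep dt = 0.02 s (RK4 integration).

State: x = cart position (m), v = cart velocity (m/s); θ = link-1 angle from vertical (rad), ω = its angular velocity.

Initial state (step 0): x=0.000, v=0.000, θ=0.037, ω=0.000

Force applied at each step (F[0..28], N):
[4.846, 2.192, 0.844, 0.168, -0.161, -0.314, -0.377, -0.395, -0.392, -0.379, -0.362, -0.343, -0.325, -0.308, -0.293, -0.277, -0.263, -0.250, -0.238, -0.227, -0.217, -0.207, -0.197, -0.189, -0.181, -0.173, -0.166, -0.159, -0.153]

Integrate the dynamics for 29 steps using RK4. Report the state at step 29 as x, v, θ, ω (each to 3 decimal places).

Answer: x=0.037, v=0.016, θ=-0.007, ω=0.005

Derivation:
apply F[0]=+4.846 → step 1: x=0.001, v=0.082, θ=0.035, ω=-0.163
apply F[1]=+2.192 → step 2: x=0.003, v=0.117, θ=0.032, ω=-0.225
apply F[2]=+0.844 → step 3: x=0.005, v=0.129, θ=0.027, ω=-0.237
apply F[3]=+0.168 → step 4: x=0.008, v=0.129, θ=0.022, ω=-0.227
apply F[4]=-0.161 → step 5: x=0.010, v=0.123, θ=0.018, ω=-0.207
apply F[5]=-0.314 → step 6: x=0.013, v=0.116, θ=0.014, ω=-0.184
apply F[6]=-0.377 → step 7: x=0.015, v=0.108, θ=0.011, ω=-0.161
apply F[7]=-0.395 → step 8: x=0.017, v=0.100, θ=0.008, ω=-0.139
apply F[8]=-0.392 → step 9: x=0.019, v=0.092, θ=0.005, ω=-0.119
apply F[9]=-0.379 → step 10: x=0.021, v=0.085, θ=0.003, ω=-0.102
apply F[10]=-0.362 → step 11: x=0.022, v=0.078, θ=0.001, ω=-0.087
apply F[11]=-0.343 → step 12: x=0.024, v=0.072, θ=-0.001, ω=-0.073
apply F[12]=-0.325 → step 13: x=0.025, v=0.066, θ=-0.002, ω=-0.062
apply F[13]=-0.308 → step 14: x=0.027, v=0.061, θ=-0.003, ω=-0.052
apply F[14]=-0.293 → step 15: x=0.028, v=0.056, θ=-0.004, ω=-0.043
apply F[15]=-0.277 → step 16: x=0.029, v=0.052, θ=-0.005, ω=-0.035
apply F[16]=-0.263 → step 17: x=0.030, v=0.048, θ=-0.006, ω=-0.029
apply F[17]=-0.250 → step 18: x=0.031, v=0.044, θ=-0.006, ω=-0.023
apply F[18]=-0.238 → step 19: x=0.032, v=0.040, θ=-0.006, ω=-0.018
apply F[19]=-0.227 → step 20: x=0.032, v=0.037, θ=-0.007, ω=-0.014
apply F[20]=-0.217 → step 21: x=0.033, v=0.034, θ=-0.007, ω=-0.010
apply F[21]=-0.207 → step 22: x=0.034, v=0.031, θ=-0.007, ω=-0.007
apply F[22]=-0.197 → step 23: x=0.034, v=0.029, θ=-0.007, ω=-0.004
apply F[23]=-0.189 → step 24: x=0.035, v=0.026, θ=-0.007, ω=-0.002
apply F[24]=-0.181 → step 25: x=0.035, v=0.024, θ=-0.007, ω=0.000
apply F[25]=-0.173 → step 26: x=0.036, v=0.022, θ=-0.007, ω=0.002
apply F[26]=-0.166 → step 27: x=0.036, v=0.020, θ=-0.007, ω=0.003
apply F[27]=-0.159 → step 28: x=0.037, v=0.018, θ=-0.007, ω=0.004
apply F[28]=-0.153 → step 29: x=0.037, v=0.016, θ=-0.007, ω=0.005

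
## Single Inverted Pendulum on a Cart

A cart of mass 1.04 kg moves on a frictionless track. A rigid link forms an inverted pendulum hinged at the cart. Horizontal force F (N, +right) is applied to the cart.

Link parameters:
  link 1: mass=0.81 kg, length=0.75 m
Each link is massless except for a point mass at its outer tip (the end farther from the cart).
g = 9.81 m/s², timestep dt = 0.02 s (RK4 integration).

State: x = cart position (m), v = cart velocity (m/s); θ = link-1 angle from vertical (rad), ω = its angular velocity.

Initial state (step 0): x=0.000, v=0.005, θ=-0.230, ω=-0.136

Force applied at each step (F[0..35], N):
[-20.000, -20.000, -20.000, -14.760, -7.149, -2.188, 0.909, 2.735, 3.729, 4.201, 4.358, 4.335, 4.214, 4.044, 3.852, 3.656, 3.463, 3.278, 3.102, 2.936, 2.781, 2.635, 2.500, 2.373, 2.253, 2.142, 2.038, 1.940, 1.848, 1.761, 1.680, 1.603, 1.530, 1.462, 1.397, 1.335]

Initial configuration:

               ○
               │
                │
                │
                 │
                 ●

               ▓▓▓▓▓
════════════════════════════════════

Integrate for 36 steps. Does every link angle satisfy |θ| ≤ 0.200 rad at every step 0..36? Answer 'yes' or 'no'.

Answer: no

Derivation:
apply F[0]=-20.000 → step 1: x=-0.003, v=-0.332, θ=-0.229, ω=0.242
apply F[1]=-20.000 → step 2: x=-0.013, v=-0.671, θ=-0.220, ω=0.624
apply F[2]=-20.000 → step 3: x=-0.030, v=-1.014, θ=-0.204, ω=1.015
apply F[3]=-14.760 → step 4: x=-0.053, v=-1.265, θ=-0.181, ω=1.293
apply F[4]=-7.149 → step 5: x=-0.079, v=-1.378, θ=-0.154, ω=1.399
apply F[5]=-2.188 → step 6: x=-0.107, v=-1.402, θ=-0.126, ω=1.394
apply F[6]=+0.909 → step 7: x=-0.135, v=-1.370, θ=-0.099, ω=1.322
apply F[7]=+2.735 → step 8: x=-0.162, v=-1.306, θ=-0.074, ω=1.215
apply F[8]=+3.729 → step 9: x=-0.187, v=-1.226, θ=-0.050, ω=1.093
apply F[9]=+4.201 → step 10: x=-0.211, v=-1.140, θ=-0.030, ω=0.967
apply F[10]=+4.358 → step 11: x=-0.232, v=-1.053, θ=-0.012, ω=0.846
apply F[11]=+4.335 → step 12: x=-0.253, v=-0.969, θ=0.004, ω=0.733
apply F[12]=+4.214 → step 13: x=-0.271, v=-0.890, θ=0.018, ω=0.630
apply F[13]=+4.044 → step 14: x=-0.288, v=-0.816, θ=0.029, ω=0.538
apply F[14]=+3.852 → step 15: x=-0.304, v=-0.747, θ=0.039, ω=0.455
apply F[15]=+3.656 → step 16: x=-0.318, v=-0.683, θ=0.048, ω=0.382
apply F[16]=+3.463 → step 17: x=-0.331, v=-0.625, θ=0.055, ω=0.317
apply F[17]=+3.278 → step 18: x=-0.343, v=-0.570, θ=0.060, ω=0.260
apply F[18]=+3.102 → step 19: x=-0.354, v=-0.520, θ=0.065, ω=0.210
apply F[19]=+2.936 → step 20: x=-0.364, v=-0.474, θ=0.069, ω=0.166
apply F[20]=+2.781 → step 21: x=-0.373, v=-0.432, θ=0.072, ω=0.127
apply F[21]=+2.635 → step 22: x=-0.381, v=-0.392, θ=0.074, ω=0.094
apply F[22]=+2.500 → step 23: x=-0.389, v=-0.356, θ=0.075, ω=0.065
apply F[23]=+2.373 → step 24: x=-0.396, v=-0.322, θ=0.077, ω=0.040
apply F[24]=+2.253 → step 25: x=-0.402, v=-0.290, θ=0.077, ω=0.018
apply F[25]=+2.142 → step 26: x=-0.407, v=-0.261, θ=0.077, ω=-0.001
apply F[26]=+2.038 → step 27: x=-0.412, v=-0.234, θ=0.077, ω=-0.017
apply F[27]=+1.940 → step 28: x=-0.417, v=-0.208, θ=0.077, ω=-0.031
apply F[28]=+1.848 → step 29: x=-0.421, v=-0.184, θ=0.076, ω=-0.043
apply F[29]=+1.761 → step 30: x=-0.424, v=-0.162, θ=0.075, ω=-0.053
apply F[30]=+1.680 → step 31: x=-0.427, v=-0.141, θ=0.074, ω=-0.061
apply F[31]=+1.603 → step 32: x=-0.430, v=-0.121, θ=0.073, ω=-0.068
apply F[32]=+1.530 → step 33: x=-0.432, v=-0.103, θ=0.071, ω=-0.074
apply F[33]=+1.462 → step 34: x=-0.434, v=-0.086, θ=0.070, ω=-0.078
apply F[34]=+1.397 → step 35: x=-0.435, v=-0.069, θ=0.068, ω=-0.082
apply F[35]=+1.335 → step 36: x=-0.437, v=-0.054, θ=0.066, ω=-0.085
Max |angle| over trajectory = 0.230 rad; bound = 0.200 → exceeded.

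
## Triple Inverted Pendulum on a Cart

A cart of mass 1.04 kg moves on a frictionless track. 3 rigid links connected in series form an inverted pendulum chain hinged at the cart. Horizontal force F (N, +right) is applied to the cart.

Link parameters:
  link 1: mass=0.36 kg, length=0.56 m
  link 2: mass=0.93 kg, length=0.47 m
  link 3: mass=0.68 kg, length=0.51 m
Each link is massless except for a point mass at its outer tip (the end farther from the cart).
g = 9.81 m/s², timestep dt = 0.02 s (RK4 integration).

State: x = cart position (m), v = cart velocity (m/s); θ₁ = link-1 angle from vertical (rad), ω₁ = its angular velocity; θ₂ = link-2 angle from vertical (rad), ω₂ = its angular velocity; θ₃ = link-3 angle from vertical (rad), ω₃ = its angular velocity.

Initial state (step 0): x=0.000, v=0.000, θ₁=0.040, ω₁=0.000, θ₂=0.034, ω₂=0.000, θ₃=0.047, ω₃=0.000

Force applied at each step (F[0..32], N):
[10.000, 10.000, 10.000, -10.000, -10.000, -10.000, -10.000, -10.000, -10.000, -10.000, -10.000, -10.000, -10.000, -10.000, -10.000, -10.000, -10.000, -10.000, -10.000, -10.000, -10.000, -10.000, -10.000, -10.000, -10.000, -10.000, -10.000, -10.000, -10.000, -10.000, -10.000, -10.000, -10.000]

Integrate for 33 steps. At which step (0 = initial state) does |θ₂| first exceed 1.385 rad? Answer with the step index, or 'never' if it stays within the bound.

Answer: never

Derivation:
apply F[0]=+10.000 → step 1: x=0.002, v=0.177, θ₁=0.037, ω₁=-0.295, θ₂=0.034, ω₂=-0.016, θ₃=0.047, ω₃=0.009
apply F[1]=+10.000 → step 2: x=0.007, v=0.357, θ₁=0.028, ω₁=-0.605, θ₂=0.033, ω₂=-0.019, θ₃=0.047, ω₃=0.018
apply F[2]=+10.000 → step 3: x=0.016, v=0.542, θ₁=0.013, ω₁=-0.946, θ₂=0.033, ω₂=0.004, θ₃=0.048, ω₃=0.028
apply F[3]=-10.000 → step 4: x=0.025, v=0.348, θ₁=-0.003, ω₁=-0.642, θ₂=0.034, ω₂=0.064, θ₃=0.048, ω₃=0.037
apply F[4]=-10.000 → step 5: x=0.030, v=0.159, θ₁=-0.013, ω₁=-0.374, θ₂=0.036, ω₂=0.157, θ₃=0.049, ω₃=0.046
apply F[5]=-10.000 → step 6: x=0.031, v=-0.028, θ₁=-0.018, ω₁=-0.131, θ₂=0.040, ω₂=0.277, θ₃=0.050, ω₃=0.054
apply F[6]=-10.000 → step 7: x=0.029, v=-0.213, θ₁=-0.019, ω₁=0.096, θ₂=0.047, ω₂=0.416, θ₃=0.051, ω₃=0.059
apply F[7]=-10.000 → step 8: x=0.023, v=-0.399, θ₁=-0.014, ω₁=0.317, θ₂=0.057, ω₂=0.570, θ₃=0.053, ω₃=0.059
apply F[8]=-10.000 → step 9: x=0.013, v=-0.588, θ₁=-0.006, ω₁=0.540, θ₂=0.070, ω₂=0.735, θ₃=0.054, ω₃=0.053
apply F[9]=-10.000 → step 10: x=-0.001, v=-0.780, θ₁=0.007, ω₁=0.772, θ₂=0.086, ω₂=0.905, θ₃=0.055, ω₃=0.038
apply F[10]=-10.000 → step 11: x=-0.018, v=-0.977, θ₁=0.025, ω₁=1.022, θ₂=0.106, ω₂=1.076, θ₃=0.055, ω₃=0.015
apply F[11]=-10.000 → step 12: x=-0.040, v=-1.180, θ₁=0.048, ω₁=1.296, θ₂=0.129, ω₂=1.241, θ₃=0.055, ω₃=-0.018
apply F[12]=-10.000 → step 13: x=-0.066, v=-1.389, θ₁=0.077, ω₁=1.602, θ₂=0.156, ω₂=1.391, θ₃=0.054, ω₃=-0.059
apply F[13]=-10.000 → step 14: x=-0.095, v=-1.603, θ₁=0.113, ω₁=1.945, θ₂=0.185, ω₂=1.518, θ₃=0.053, ω₃=-0.104
apply F[14]=-10.000 → step 15: x=-0.130, v=-1.818, θ₁=0.155, ω₁=2.325, θ₂=0.216, ω₂=1.611, θ₃=0.050, ω₃=-0.148
apply F[15]=-10.000 → step 16: x=-0.168, v=-2.031, θ₁=0.206, ω₁=2.737, θ₂=0.249, ω₂=1.664, θ₃=0.047, ω₃=-0.183
apply F[16]=-10.000 → step 17: x=-0.211, v=-2.233, θ₁=0.265, ω₁=3.165, θ₂=0.283, ω₂=1.680, θ₃=0.043, ω₃=-0.196
apply F[17]=-10.000 → step 18: x=-0.257, v=-2.417, θ₁=0.332, ω₁=3.581, θ₂=0.316, ω₂=1.673, θ₃=0.039, ω₃=-0.179
apply F[18]=-10.000 → step 19: x=-0.307, v=-2.574, θ₁=0.408, ω₁=3.951, θ₂=0.350, ω₂=1.672, θ₃=0.036, ω₃=-0.124
apply F[19]=-10.000 → step 20: x=-0.360, v=-2.700, θ₁=0.490, ω₁=4.250, θ₂=0.383, ω₂=1.709, θ₃=0.035, ω₃=-0.031
apply F[20]=-10.000 → step 21: x=-0.415, v=-2.795, θ₁=0.577, ω₁=4.466, θ₂=0.418, ω₂=1.811, θ₃=0.035, ω₃=0.094
apply F[21]=-10.000 → step 22: x=-0.472, v=-2.864, θ₁=0.668, ω₁=4.603, θ₂=0.456, ω₂=1.987, θ₃=0.039, ω₃=0.245
apply F[22]=-10.000 → step 23: x=-0.530, v=-2.912, θ₁=0.761, ω₁=4.675, θ₂=0.498, ω₂=2.236, θ₃=0.045, ω₃=0.414
apply F[23]=-10.000 → step 24: x=-0.588, v=-2.942, θ₁=0.855, ω₁=4.694, θ₂=0.546, ω₂=2.549, θ₃=0.055, ω₃=0.600
apply F[24]=-10.000 → step 25: x=-0.647, v=-2.957, θ₁=0.948, ω₁=4.670, θ₂=0.601, ω₂=2.914, θ₃=0.069, ω₃=0.802
apply F[25]=-10.000 → step 26: x=-0.706, v=-2.958, θ₁=1.041, ω₁=4.610, θ₂=0.663, ω₂=3.321, θ₃=0.087, ω₃=1.025
apply F[26]=-10.000 → step 27: x=-0.765, v=-2.946, θ₁=1.133, ω₁=4.516, θ₂=0.734, ω₂=3.760, θ₃=0.110, ω₃=1.274
apply F[27]=-10.000 → step 28: x=-0.824, v=-2.919, θ₁=1.222, ω₁=4.390, θ₂=0.813, ω₂=4.221, θ₃=0.139, ω₃=1.556
apply F[28]=-10.000 → step 29: x=-0.882, v=-2.876, θ₁=1.308, ω₁=4.234, θ₂=0.903, ω₂=4.692, θ₃=0.173, ω₃=1.879
apply F[29]=-10.000 → step 30: x=-0.939, v=-2.814, θ₁=1.391, ω₁=4.055, θ₂=1.001, ω₂=5.161, θ₃=0.214, ω₃=2.254
apply F[30]=-10.000 → step 31: x=-0.994, v=-2.731, θ₁=1.470, ω₁=3.862, θ₂=1.109, ω₂=5.611, θ₃=0.263, ω₃=2.692
apply F[31]=-10.000 → step 32: x=-1.048, v=-2.624, θ₁=1.545, ω₁=3.675, θ₂=1.225, ω₂=6.017, θ₃=0.322, ω₃=3.203
apply F[32]=-10.000 → step 33: x=-1.099, v=-2.489, θ₁=1.617, ω₁=3.522, θ₂=1.349, ω₂=6.348, θ₃=0.392, ω₃=3.797
max |θ₂| = 1.349 ≤ 1.385 over all 34 states.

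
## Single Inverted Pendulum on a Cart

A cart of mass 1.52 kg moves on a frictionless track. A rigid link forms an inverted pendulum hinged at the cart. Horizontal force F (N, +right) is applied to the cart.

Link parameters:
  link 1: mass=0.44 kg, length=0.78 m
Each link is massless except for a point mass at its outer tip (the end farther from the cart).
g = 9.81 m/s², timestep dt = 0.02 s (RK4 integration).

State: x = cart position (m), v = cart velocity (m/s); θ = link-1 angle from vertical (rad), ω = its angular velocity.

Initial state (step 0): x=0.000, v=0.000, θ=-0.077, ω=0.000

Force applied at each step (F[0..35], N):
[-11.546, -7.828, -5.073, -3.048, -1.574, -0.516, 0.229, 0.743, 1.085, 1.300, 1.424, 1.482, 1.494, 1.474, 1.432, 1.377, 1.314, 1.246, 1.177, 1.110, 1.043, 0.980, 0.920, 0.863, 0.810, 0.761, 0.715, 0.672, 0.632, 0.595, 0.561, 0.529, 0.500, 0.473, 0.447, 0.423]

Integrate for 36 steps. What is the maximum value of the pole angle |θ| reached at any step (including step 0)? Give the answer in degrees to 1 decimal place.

apply F[0]=-11.546 → step 1: x=-0.001, v=-0.147, θ=-0.075, ω=0.169
apply F[1]=-7.828 → step 2: x=-0.005, v=-0.246, θ=-0.071, ω=0.277
apply F[2]=-5.073 → step 3: x=-0.011, v=-0.309, θ=-0.065, ω=0.340
apply F[3]=-3.048 → step 4: x=-0.018, v=-0.346, θ=-0.058, ω=0.372
apply F[4]=-1.574 → step 5: x=-0.025, v=-0.363, θ=-0.050, ω=0.381
apply F[5]=-0.516 → step 6: x=-0.032, v=-0.367, θ=-0.042, ω=0.375
apply F[6]=+0.229 → step 7: x=-0.039, v=-0.362, θ=-0.035, ω=0.358
apply F[7]=+0.743 → step 8: x=-0.046, v=-0.351, θ=-0.028, ω=0.335
apply F[8]=+1.085 → step 9: x=-0.053, v=-0.335, θ=-0.022, ω=0.309
apply F[9]=+1.300 → step 10: x=-0.060, v=-0.317, θ=-0.016, ω=0.281
apply F[10]=+1.424 → step 11: x=-0.066, v=-0.297, θ=-0.011, ω=0.253
apply F[11]=+1.482 → step 12: x=-0.072, v=-0.277, θ=-0.006, ω=0.225
apply F[12]=+1.494 → step 13: x=-0.077, v=-0.258, θ=-0.002, ω=0.199
apply F[13]=+1.474 → step 14: x=-0.082, v=-0.238, θ=0.002, ω=0.174
apply F[14]=+1.432 → step 15: x=-0.086, v=-0.220, θ=0.005, ω=0.151
apply F[15]=+1.377 → step 16: x=-0.091, v=-0.202, θ=0.008, ω=0.130
apply F[16]=+1.314 → step 17: x=-0.095, v=-0.185, θ=0.011, ω=0.111
apply F[17]=+1.246 → step 18: x=-0.098, v=-0.169, θ=0.013, ω=0.094
apply F[18]=+1.177 → step 19: x=-0.101, v=-0.155, θ=0.014, ω=0.078
apply F[19]=+1.110 → step 20: x=-0.104, v=-0.141, θ=0.016, ω=0.065
apply F[20]=+1.043 → step 21: x=-0.107, v=-0.128, θ=0.017, ω=0.052
apply F[21]=+0.980 → step 22: x=-0.109, v=-0.116, θ=0.018, ω=0.041
apply F[22]=+0.920 → step 23: x=-0.112, v=-0.105, θ=0.019, ω=0.032
apply F[23]=+0.863 → step 24: x=-0.114, v=-0.095, θ=0.019, ω=0.024
apply F[24]=+0.810 → step 25: x=-0.115, v=-0.085, θ=0.020, ω=0.016
apply F[25]=+0.761 → step 26: x=-0.117, v=-0.076, θ=0.020, ω=0.010
apply F[26]=+0.715 → step 27: x=-0.118, v=-0.068, θ=0.020, ω=0.004
apply F[27]=+0.672 → step 28: x=-0.120, v=-0.060, θ=0.020, ω=-0.001
apply F[28]=+0.632 → step 29: x=-0.121, v=-0.053, θ=0.020, ω=-0.005
apply F[29]=+0.595 → step 30: x=-0.122, v=-0.047, θ=0.020, ω=-0.008
apply F[30]=+0.561 → step 31: x=-0.123, v=-0.040, θ=0.020, ω=-0.011
apply F[31]=+0.529 → step 32: x=-0.124, v=-0.034, θ=0.019, ω=-0.014
apply F[32]=+0.500 → step 33: x=-0.124, v=-0.029, θ=0.019, ω=-0.016
apply F[33]=+0.473 → step 34: x=-0.125, v=-0.024, θ=0.019, ω=-0.018
apply F[34]=+0.447 → step 35: x=-0.125, v=-0.019, θ=0.018, ω=-0.019
apply F[35]=+0.423 → step 36: x=-0.125, v=-0.014, θ=0.018, ω=-0.021
Max |angle| over trajectory = 0.077 rad = 4.4°.

Answer: 4.4°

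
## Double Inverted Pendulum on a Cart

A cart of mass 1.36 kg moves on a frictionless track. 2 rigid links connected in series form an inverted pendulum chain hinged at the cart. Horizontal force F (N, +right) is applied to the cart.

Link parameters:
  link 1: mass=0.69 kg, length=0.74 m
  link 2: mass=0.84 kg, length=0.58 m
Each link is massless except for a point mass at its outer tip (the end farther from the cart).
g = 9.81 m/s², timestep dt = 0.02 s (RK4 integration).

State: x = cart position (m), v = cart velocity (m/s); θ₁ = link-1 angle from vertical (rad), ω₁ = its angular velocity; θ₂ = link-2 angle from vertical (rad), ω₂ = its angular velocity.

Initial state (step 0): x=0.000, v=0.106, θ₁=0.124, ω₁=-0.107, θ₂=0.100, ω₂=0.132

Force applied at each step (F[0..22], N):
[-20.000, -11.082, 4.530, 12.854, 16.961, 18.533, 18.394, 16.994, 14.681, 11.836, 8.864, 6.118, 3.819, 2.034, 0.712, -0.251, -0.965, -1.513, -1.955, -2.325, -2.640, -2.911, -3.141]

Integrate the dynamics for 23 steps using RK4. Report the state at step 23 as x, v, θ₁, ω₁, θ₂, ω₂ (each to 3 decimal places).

apply F[0]=-20.000 → step 1: x=-0.001, v=-0.210, θ₁=0.126, ω₁=0.355, θ₂=0.103, ω₂=0.118
apply F[1]=-11.082 → step 2: x=-0.007, v=-0.397, θ₁=0.137, ω₁=0.648, θ₂=0.105, ω₂=0.101
apply F[2]=+4.530 → step 3: x=-0.015, v=-0.361, θ₁=0.149, ω₁=0.650, θ₂=0.106, ω₂=0.073
apply F[3]=+12.854 → step 4: x=-0.020, v=-0.209, θ₁=0.161, ω₁=0.505, θ₂=0.108, ω₂=0.034
apply F[4]=+16.961 → step 5: x=-0.022, v=-0.001, θ₁=0.169, ω₁=0.293, θ₂=0.108, ω₂=-0.015
apply F[5]=+18.533 → step 6: x=-0.020, v=0.227, θ₁=0.172, ω₁=0.058, θ₂=0.107, ω₂=-0.071
apply F[6]=+18.394 → step 7: x=-0.013, v=0.453, θ₁=0.171, ω₁=-0.173, θ₂=0.105, ω₂=-0.130
apply F[7]=+16.994 → step 8: x=-0.002, v=0.660, θ₁=0.166, ω₁=-0.380, θ₂=0.102, ω₂=-0.186
apply F[8]=+14.681 → step 9: x=0.013, v=0.837, θ₁=0.157, ω₁=-0.551, θ₂=0.097, ω₂=-0.238
apply F[9]=+11.836 → step 10: x=0.031, v=0.976, θ₁=0.144, ω₁=-0.678, θ₂=0.092, ω₂=-0.282
apply F[10]=+8.864 → step 11: x=0.051, v=1.075, θ₁=0.130, ω₁=-0.759, θ₂=0.086, ω₂=-0.318
apply F[11]=+6.118 → step 12: x=0.073, v=1.139, θ₁=0.114, ω₁=-0.800, θ₂=0.080, ω₂=-0.347
apply F[12]=+3.819 → step 13: x=0.097, v=1.173, θ₁=0.098, ω₁=-0.808, θ₂=0.072, ω₂=-0.369
apply F[13]=+2.034 → step 14: x=0.120, v=1.184, θ₁=0.082, ω₁=-0.792, θ₂=0.065, ω₂=-0.384
apply F[14]=+0.712 → step 15: x=0.144, v=1.179, θ₁=0.067, ω₁=-0.761, θ₂=0.057, ω₂=-0.394
apply F[15]=-0.251 → step 16: x=0.167, v=1.163, θ₁=0.052, ω₁=-0.722, θ₂=0.049, ω₂=-0.398
apply F[16]=-0.965 → step 17: x=0.190, v=1.139, θ₁=0.038, ω₁=-0.678, θ₂=0.041, ω₂=-0.398
apply F[17]=-1.513 → step 18: x=0.213, v=1.110, θ₁=0.025, ω₁=-0.633, θ₂=0.033, ω₂=-0.394
apply F[18]=-1.955 → step 19: x=0.235, v=1.077, θ₁=0.013, ω₁=-0.587, θ₂=0.025, ω₂=-0.386
apply F[19]=-2.325 → step 20: x=0.256, v=1.042, θ₁=0.001, ω₁=-0.541, θ₂=0.018, ω₂=-0.375
apply F[20]=-2.640 → step 21: x=0.276, v=1.004, θ₁=-0.009, ω₁=-0.497, θ₂=0.010, ω₂=-0.362
apply F[21]=-2.911 → step 22: x=0.296, v=0.964, θ₁=-0.018, ω₁=-0.453, θ₂=0.003, ω₂=-0.347
apply F[22]=-3.141 → step 23: x=0.315, v=0.923, θ₁=-0.027, ω₁=-0.411, θ₂=-0.003, ω₂=-0.330

Answer: x=0.315, v=0.923, θ₁=-0.027, ω₁=-0.411, θ₂=-0.003, ω₂=-0.330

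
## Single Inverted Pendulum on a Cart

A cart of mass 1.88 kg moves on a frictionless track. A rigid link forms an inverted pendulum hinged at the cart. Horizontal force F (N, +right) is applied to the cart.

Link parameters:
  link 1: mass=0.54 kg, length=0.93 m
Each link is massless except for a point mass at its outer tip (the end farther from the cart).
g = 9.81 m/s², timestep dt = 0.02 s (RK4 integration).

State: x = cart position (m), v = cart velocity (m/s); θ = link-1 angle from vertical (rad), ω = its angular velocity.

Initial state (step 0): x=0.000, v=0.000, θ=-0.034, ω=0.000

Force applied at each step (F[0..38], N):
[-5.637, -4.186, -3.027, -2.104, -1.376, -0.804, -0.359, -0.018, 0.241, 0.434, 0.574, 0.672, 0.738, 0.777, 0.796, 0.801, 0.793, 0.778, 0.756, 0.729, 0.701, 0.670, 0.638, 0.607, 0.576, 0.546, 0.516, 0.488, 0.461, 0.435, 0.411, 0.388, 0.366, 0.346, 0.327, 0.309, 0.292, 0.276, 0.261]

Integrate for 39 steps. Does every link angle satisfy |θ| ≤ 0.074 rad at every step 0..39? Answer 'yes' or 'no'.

apply F[0]=-5.637 → step 1: x=-0.001, v=-0.058, θ=-0.033, ω=0.055
apply F[1]=-4.186 → step 2: x=-0.002, v=-0.101, θ=-0.032, ω=0.094
apply F[2]=-3.027 → step 3: x=-0.004, v=-0.131, θ=-0.030, ω=0.120
apply F[3]=-2.104 → step 4: x=-0.007, v=-0.152, θ=-0.027, ω=0.137
apply F[4]=-1.376 → step 5: x=-0.010, v=-0.165, θ=-0.024, ω=0.145
apply F[5]=-0.804 → step 6: x=-0.014, v=-0.172, θ=-0.021, ω=0.148
apply F[6]=-0.359 → step 7: x=-0.017, v=-0.175, θ=-0.019, ω=0.147
apply F[7]=-0.018 → step 8: x=-0.021, v=-0.174, θ=-0.016, ω=0.143
apply F[8]=+0.241 → step 9: x=-0.024, v=-0.171, θ=-0.013, ω=0.136
apply F[9]=+0.434 → step 10: x=-0.028, v=-0.166, θ=-0.010, ω=0.128
apply F[10]=+0.574 → step 11: x=-0.031, v=-0.159, θ=-0.008, ω=0.119
apply F[11]=+0.672 → step 12: x=-0.034, v=-0.152, θ=-0.005, ω=0.109
apply F[12]=+0.738 → step 13: x=-0.037, v=-0.143, θ=-0.003, ω=0.100
apply F[13]=+0.777 → step 14: x=-0.040, v=-0.135, θ=-0.001, ω=0.090
apply F[14]=+0.796 → step 15: x=-0.042, v=-0.127, θ=0.000, ω=0.081
apply F[15]=+0.801 → step 16: x=-0.045, v=-0.118, θ=0.002, ω=0.072
apply F[16]=+0.793 → step 17: x=-0.047, v=-0.110, θ=0.003, ω=0.064
apply F[17]=+0.778 → step 18: x=-0.049, v=-0.102, θ=0.004, ω=0.056
apply F[18]=+0.756 → step 19: x=-0.051, v=-0.094, θ=0.005, ω=0.049
apply F[19]=+0.729 → step 20: x=-0.053, v=-0.087, θ=0.006, ω=0.042
apply F[20]=+0.701 → step 21: x=-0.055, v=-0.079, θ=0.007, ω=0.036
apply F[21]=+0.670 → step 22: x=-0.056, v=-0.073, θ=0.008, ω=0.030
apply F[22]=+0.638 → step 23: x=-0.058, v=-0.066, θ=0.008, ω=0.025
apply F[23]=+0.607 → step 24: x=-0.059, v=-0.060, θ=0.009, ω=0.020
apply F[24]=+0.576 → step 25: x=-0.060, v=-0.055, θ=0.009, ω=0.016
apply F[25]=+0.546 → step 26: x=-0.061, v=-0.050, θ=0.009, ω=0.012
apply F[26]=+0.516 → step 27: x=-0.062, v=-0.045, θ=0.010, ω=0.009
apply F[27]=+0.488 → step 28: x=-0.063, v=-0.040, θ=0.010, ω=0.006
apply F[28]=+0.461 → step 29: x=-0.064, v=-0.036, θ=0.010, ω=0.003
apply F[29]=+0.435 → step 30: x=-0.064, v=-0.031, θ=0.010, ω=0.001
apply F[30]=+0.411 → step 31: x=-0.065, v=-0.028, θ=0.010, ω=-0.001
apply F[31]=+0.388 → step 32: x=-0.065, v=-0.024, θ=0.010, ω=-0.003
apply F[32]=+0.366 → step 33: x=-0.066, v=-0.021, θ=0.010, ω=-0.004
apply F[33]=+0.346 → step 34: x=-0.066, v=-0.018, θ=0.010, ω=-0.006
apply F[34]=+0.327 → step 35: x=-0.066, v=-0.015, θ=0.009, ω=-0.007
apply F[35]=+0.309 → step 36: x=-0.067, v=-0.012, θ=0.009, ω=-0.008
apply F[36]=+0.292 → step 37: x=-0.067, v=-0.009, θ=0.009, ω=-0.009
apply F[37]=+0.276 → step 38: x=-0.067, v=-0.007, θ=0.009, ω=-0.009
apply F[38]=+0.261 → step 39: x=-0.067, v=-0.005, θ=0.009, ω=-0.010
Max |angle| over trajectory = 0.034 rad; bound = 0.074 → within bound.

Answer: yes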